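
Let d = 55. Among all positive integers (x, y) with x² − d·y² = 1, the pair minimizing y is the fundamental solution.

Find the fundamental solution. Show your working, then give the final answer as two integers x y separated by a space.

d=55: √d = [7; 2,2,2,14] (ℓ=4, even), read p_3/q_3
i=0: a=7 ⇒ p=7, q=1
…
i=2: a=2 ⇒ p=37, q=5
i=3: a=2 ⇒ p=89, q=12
fundamental: x₁=89, y₁=12  (since 7921 − 55·144 = 1)

89 12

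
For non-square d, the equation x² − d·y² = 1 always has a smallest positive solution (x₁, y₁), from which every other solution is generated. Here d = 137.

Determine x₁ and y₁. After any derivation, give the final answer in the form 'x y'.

6083073 519712

[11; 1,2,2,1,1,2,2,1,22] for √137; ℓ=9 ⇒ convergent index 17
k=0  a_k=11  p_k/q_k = 11/1
k=1  a_k=1  p_k/q_k = 12/1
…
k=3  a_k=2  p_k/q_k = 82/7
k=4  a_k=1  p_k/q_k = 117/10
…
k=9  a_k=22  p_k/q_k = 39597/3383
…
k=11  a_k=2  p_k/q_k = 122279/10447
k=12  a_k=2  p_k/q_k = 285899/24426
k=13  a_k=1  p_k/q_k = 408178/34873
k=14  a_k=1  p_k/q_k = 694077/59299
k=15  a_k=2  p_k/q_k = 1796332/153471
k=16  a_k=2  p_k/q_k = 4286741/366241
k=17  a_k=1  p_k/q_k = 6083073/519712
fundamental: x₁=6083073, y₁=519712  (since 37003777123329 − 137·270100562944 = 1)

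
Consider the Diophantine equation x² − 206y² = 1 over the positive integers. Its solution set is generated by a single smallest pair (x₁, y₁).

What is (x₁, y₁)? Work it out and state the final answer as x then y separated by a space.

59535 4148

√206 = [14; 2,1,5,14,5,1,2,28, …], period ℓ=8 (even) → k=7
step 0: (14, 1)  from 14·(1,0) + (0,1)
step 1: (29, 2)  from 2·(14,1) + (1,0)
step 2: (43, 3)  from 1·(29,2) + (14,1)
step 3: (244, 17)  from 5·(43,3) + (29,2)
step 4: (3459, 241)  from 14·(244,17) + (43,3)
step 5: (17539, 1222)  from 5·(3459,241) + (244,17)
step 6: (20998, 1463)  from 1·(17539,1222) + (3459,241)
step 7: (59535, 4148)  from 2·(20998,1463) + (17539,1222)
fundamental: x₁=59535, y₁=4148  (since 3544416225 − 206·17205904 = 1)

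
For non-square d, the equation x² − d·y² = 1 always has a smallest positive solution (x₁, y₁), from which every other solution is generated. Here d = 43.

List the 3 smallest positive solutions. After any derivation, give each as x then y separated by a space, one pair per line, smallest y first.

√43 → a₀=6, period (1,1,3,1,5,1,3,1,1,12); ℓ=10 even so k=9
step 0: (6, 1)  from 6·(1,0) + (0,1)
step 1: (7, 1)  from 1·(6,1) + (1,0)
…
step 8: (1941, 296)  from 1·(1541,235) + (400,61)
step 9: (3482, 531)  from 1·(1941,296) + (1541,235)
→ (3482, 531).  Check: 3482²=12124324, 43·531²=12124323, difference 1.
(3482+531√43)^2 = 24248647 + 3697884√43
(3482+531√43)^3 = 168867574226 + 25752063645√43

3482 531
24248647 3697884
168867574226 25752063645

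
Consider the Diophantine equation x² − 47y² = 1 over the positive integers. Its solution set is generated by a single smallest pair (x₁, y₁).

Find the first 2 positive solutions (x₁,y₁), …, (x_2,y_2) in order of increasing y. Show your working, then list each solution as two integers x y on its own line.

d=47: √d = [6; 1,5,1,12] (ℓ=4, even), read p_3/q_3
a_0=6:  p_0=6·1+0=6,  q_0=6·0+1=1
a_1=1:  p_1=1·6+1=7,  q_1=1·1+0=1
a_2=5:  p_2=5·7+6=41,  q_2=5·1+1=6
a_3=1:  p_3=1·41+7=48,  q_3=1·6+1=7
→ (48, 7).  Check: 48²=2304, 47·7²=2303, difference 1.
(48+7√47)^2 = 4607 + 672√47

48 7
4607 672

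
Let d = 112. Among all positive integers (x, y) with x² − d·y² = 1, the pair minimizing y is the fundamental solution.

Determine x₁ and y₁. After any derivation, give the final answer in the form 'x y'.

d=112: √d = [10; 1,1,2,1,1,20] (ℓ=6, even), read p_5/q_5
k=0  a_k=10  p_k/q_k = 10/1
k=1  a_k=1  p_k/q_k = 11/1
k=2  a_k=1  p_k/q_k = 21/2
…
k=4  a_k=1  p_k/q_k = 74/7
k=5  a_k=1  p_k/q_k = 127/12
fundamental: x₁=127, y₁=12  (since 16129 − 112·144 = 1)

127 12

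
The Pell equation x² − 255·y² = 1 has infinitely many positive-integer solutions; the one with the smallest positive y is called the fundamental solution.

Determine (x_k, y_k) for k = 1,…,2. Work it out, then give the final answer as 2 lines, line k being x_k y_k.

16 1
511 32

d=255: √d = [15; 1,30] (ℓ=2, even), read p_1/q_1
i=0: a=15 ⇒ p=15, q=1
i=1: a=1 ⇒ p=16, q=1
fundamental: x₁=16, y₁=1  (since 256 − 255·1 = 1)
n=2: (16,1)∘(16,1) = (16·16+255·1·1, 16·1+1·16) = (511,32)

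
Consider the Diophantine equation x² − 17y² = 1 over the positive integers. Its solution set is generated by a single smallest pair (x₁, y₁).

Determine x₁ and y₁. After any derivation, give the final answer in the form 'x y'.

√17 = [4; 8, …], period ℓ=1 (odd) → k=1
step 0: (4, 1)  from 4·(1,0) + (0,1)
step 1: (33, 8)  from 8·(4,1) + (1,0)
(x₁, y₁) = (33, 8);  33² − 17·8² = 1 ✓

33 8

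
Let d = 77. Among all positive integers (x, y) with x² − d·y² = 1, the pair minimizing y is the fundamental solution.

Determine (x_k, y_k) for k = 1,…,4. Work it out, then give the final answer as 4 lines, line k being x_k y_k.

351 40
246401 28080
172973151 19712120
121426905601 13837880160

√77 → a₀=8, period (1,3,2,3,1,16); ℓ=6 even so k=5
a_0=8:  p_0=8·1+0=8,  q_0=8·0+1=1
a_1=1:  p_1=1·8+1=9,  q_1=1·1+0=1
a_2=3:  p_2=3·9+8=35,  q_2=3·1+1=4
a_3=2:  p_3=2·35+9=79,  q_3=2·4+1=9
a_4=3:  p_4=3·79+35=272,  q_4=3·9+4=31
a_5=1:  p_5=1·272+79=351,  q_5=1·31+9=40
(x₁, y₁) = (351, 40);  351² − 77·40² = 1 ✓
k=2:  x_2 = 351·351+77·40·40 = 246401,  y_2 = 351·40+40·351 = 28080
k=3:  x_3 = 351·246401+77·40·28080 = 172973151,  y_3 = 351·28080+40·246401 = 19712120
k=4:  x_4 = 351·172973151+77·40·19712120 = 121426905601,  y_4 = 351·19712120+40·172973151 = 13837880160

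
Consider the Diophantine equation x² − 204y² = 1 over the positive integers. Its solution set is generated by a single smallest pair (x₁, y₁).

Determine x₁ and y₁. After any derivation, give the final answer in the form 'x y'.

d=204: √d = [14; 3,1,1,6,1,1,3,28] (ℓ=8, even), read p_7/q_7
step 0: (14, 1)  from 14·(1,0) + (0,1)
…
step 6: (1414, 99)  from 1·(757,53) + (657,46)
step 7: (4999, 350)  from 3·(1414,99) + (757,53)
fundamental: x₁=4999, y₁=350  (since 24990001 − 204·122500 = 1)

4999 350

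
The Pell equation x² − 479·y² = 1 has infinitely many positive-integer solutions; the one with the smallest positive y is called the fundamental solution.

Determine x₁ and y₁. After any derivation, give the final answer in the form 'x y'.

2989440 136591

[21; 1,7,1,3,2,21,2,3,1,7,1,42] for √479; ℓ=12 ⇒ convergent index 11
a_0=21:  p_0=21·1+0=21,  q_0=21·0+1=1
a_1=1:  p_1=1·21+1=22,  q_1=1·1+0=1
a_2=7:  p_2=7·22+21=175,  q_2=7·1+1=8
a_3=1:  p_3=1·175+22=197,  q_3=1·8+1=9
a_4=3:  p_4=3·197+175=766,  q_4=3·9+8=35
a_5=2:  p_5=2·766+197=1729,  q_5=2·35+9=79
…
a_7=2:  p_7=2·37075+1729=75879,  q_7=2·1694+79=3467
a_8=3:  p_8=3·75879+37075=264712,  q_8=3·3467+1694=12095
a_9=1:  p_9=1·264712+75879=340591,  q_9=1·12095+3467=15562
a_10=7:  p_10=7·340591+264712=2648849,  q_10=7·15562+12095=121029
a_11=1:  p_11=1·2648849+340591=2989440,  q_11=1·121029+15562=136591
(x₁, y₁) = (2989440, 136591);  2989440² − 479·136591² = 1 ✓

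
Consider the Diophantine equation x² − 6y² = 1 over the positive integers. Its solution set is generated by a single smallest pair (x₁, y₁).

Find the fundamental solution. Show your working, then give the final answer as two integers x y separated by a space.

√6 = [2; 2,4, …], period ℓ=2 (even) → k=1
k=0  a_k=2  p_k/q_k = 2/1
k=1  a_k=2  p_k/q_k = 5/2
→ (5, 2).  Check: 5²=25, 6·2²=24, difference 1.

5 2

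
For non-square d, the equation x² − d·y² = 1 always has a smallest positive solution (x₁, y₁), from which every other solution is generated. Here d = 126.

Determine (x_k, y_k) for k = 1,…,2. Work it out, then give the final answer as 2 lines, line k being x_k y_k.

449 40
403201 35920

[11; 4,2,4,22] for √126; ℓ=4 ⇒ convergent index 3
step 0: (11, 1)  from 11·(1,0) + (0,1)
…
step 2: (101, 9)  from 2·(45,4) + (11,1)
step 3: (449, 40)  from 4·(101,9) + (45,4)
fundamental: x₁=449, y₁=40  (since 201601 − 126·1600 = 1)
k=2:  x_2 = 449·449+126·40·40 = 403201,  y_2 = 449·40+40·449 = 35920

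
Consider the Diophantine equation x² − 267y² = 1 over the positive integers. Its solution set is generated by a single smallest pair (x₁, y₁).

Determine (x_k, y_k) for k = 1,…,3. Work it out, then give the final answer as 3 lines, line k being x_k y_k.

d=267: √d = [16; 2,1,15,1,2,32] (ℓ=6, even), read p_5/q_5
i=0: a=16 ⇒ p=16, q=1
…
i=4: a=1 ⇒ p=817, q=50
i=5: a=2 ⇒ p=2402, q=147
fundamental: x₁=2402, y₁=147  (since 5769604 − 267·21609 = 1)
n=2: (2402,147)∘(2402,147) = (2402·2402+267·147·147, 2402·147+147·2402) = (11539207,706188)
n=3: (11539207,706188)∘(2402,147) = (2402·11539207+267·147·706188, 2402·706188+147·11539207) = (55434348026,3392527005)

2402 147
11539207 706188
55434348026 3392527005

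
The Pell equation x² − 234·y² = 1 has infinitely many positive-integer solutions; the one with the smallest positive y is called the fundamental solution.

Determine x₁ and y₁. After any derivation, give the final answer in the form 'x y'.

[15; 3,2,1,2,1,2,3,30] for √234; ℓ=8 ⇒ convergent index 7
i=0: a=15 ⇒ p=15, q=1
i=1: a=3 ⇒ p=46, q=3
i=2: a=2 ⇒ p=107, q=7
i=3: a=1 ⇒ p=153, q=10
…
i=5: a=1 ⇒ p=566, q=37
i=6: a=2 ⇒ p=1545, q=101
i=7: a=3 ⇒ p=5201, q=340
(x₁, y₁) = (5201, 340);  5201² − 234·340² = 1 ✓

5201 340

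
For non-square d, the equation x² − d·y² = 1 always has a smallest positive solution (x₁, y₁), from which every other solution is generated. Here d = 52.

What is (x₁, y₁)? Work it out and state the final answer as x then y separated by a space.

649 90

[7; 4,1,2,1,4,14] for √52; ℓ=6 ⇒ convergent index 5
a_0=7:  p_0=7·1+0=7,  q_0=7·0+1=1
…
a_2=1:  p_2=1·29+7=36,  q_2=1·4+1=5
a_3=2:  p_3=2·36+29=101,  q_3=2·5+4=14
a_4=1:  p_4=1·101+36=137,  q_4=1·14+5=19
a_5=4:  p_5=4·137+101=649,  q_5=4·19+14=90
(x₁, y₁) = (649, 90);  649² − 52·90² = 1 ✓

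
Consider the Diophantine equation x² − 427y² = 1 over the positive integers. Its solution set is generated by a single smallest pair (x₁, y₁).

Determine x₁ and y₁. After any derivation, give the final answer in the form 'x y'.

√427 = [20; 1,1,1,40, …], period ℓ=4 (even) → k=3
i=0: a=20 ⇒ p=20, q=1
i=1: a=1 ⇒ p=21, q=1
i=2: a=1 ⇒ p=41, q=2
i=3: a=1 ⇒ p=62, q=3
→ (62, 3).  Check: 62²=3844, 427·3²=3843, difference 1.

62 3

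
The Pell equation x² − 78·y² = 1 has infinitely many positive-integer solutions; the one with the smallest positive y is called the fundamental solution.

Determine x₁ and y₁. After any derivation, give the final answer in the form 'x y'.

53 6

[8; 1,4,1,16] for √78; ℓ=4 ⇒ convergent index 3
k=0  a_k=8  p_k/q_k = 8/1
k=1  a_k=1  p_k/q_k = 9/1
k=2  a_k=4  p_k/q_k = 44/5
k=3  a_k=1  p_k/q_k = 53/6
fundamental: x₁=53, y₁=6  (since 2809 − 78·36 = 1)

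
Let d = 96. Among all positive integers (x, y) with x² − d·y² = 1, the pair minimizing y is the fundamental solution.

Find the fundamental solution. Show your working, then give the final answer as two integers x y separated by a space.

√96 = [9; 1,3,1,18, …], period ℓ=4 (even) → k=3
a_0=9:  p_0=9·1+0=9,  q_0=9·0+1=1
a_1=1:  p_1=1·9+1=10,  q_1=1·1+0=1
a_2=3:  p_2=3·10+9=39,  q_2=3·1+1=4
a_3=1:  p_3=1·39+10=49,  q_3=1·4+1=5
→ (49, 5).  Check: 49²=2401, 96·5²=2400, difference 1.

49 5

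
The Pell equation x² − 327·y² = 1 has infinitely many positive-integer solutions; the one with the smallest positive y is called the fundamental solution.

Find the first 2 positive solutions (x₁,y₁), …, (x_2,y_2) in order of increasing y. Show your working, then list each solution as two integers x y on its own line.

217 12
94177 5208

[18; 12,36] for √327; ℓ=2 ⇒ convergent index 1
k=0  a_k=18  p_k/q_k = 18/1
k=1  a_k=12  p_k/q_k = 217/12
(x₁, y₁) = (217, 12);  217² − 327·12² = 1 ✓
k=2:  x_2 = 217·217+327·12·12 = 94177,  y_2 = 217·12+12·217 = 5208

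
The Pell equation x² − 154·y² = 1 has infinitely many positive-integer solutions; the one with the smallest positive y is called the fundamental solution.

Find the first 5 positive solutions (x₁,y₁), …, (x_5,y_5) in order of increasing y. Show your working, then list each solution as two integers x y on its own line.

[12; 2,2,3,1,2,1,3,2,2,24] for √154; ℓ=10 ⇒ convergent index 9
step 0: (12, 1)  from 12·(1,0) + (0,1)
step 1: (25, 2)  from 2·(12,1) + (1,0)
step 2: (62, 5)  from 2·(25,2) + (12,1)
…
step 6: (1030, 83)  from 1·(757,61) + (273,22)
…
step 8: (8724, 703)  from 2·(3847,310) + (1030,83)
step 9: (21295, 1716)  from 2·(8724,703) + (3847,310)
(x₁, y₁) = (21295, 1716);  21295² − 154·1716² = 1 ✓
(x_2, y_2) = (21295·21295 + 154·1716·1716, 21295·1716 + 1716·21295) = (906954049, 73084440)
(x_3, y_3) = (21295·906954049 + 154·1716·73084440, 21295·73084440 + 1716·906954049) = (38627172925615, 3112666297884)
(x_4, y_4) = (21295·38627172925615 + 154·1716·3112666297884, 21295·3112666297884 + 1716·38627172925615) = (1645131293994988801, 132568457553795120)
(x_5, y_5) = (21295·1645131293994988801 + 154·1716·132568457553795120, 21295·132568457553795120 + 1716·1645131293994988801) = (70066141772619400108975, 5646090604103467862916)

21295 1716
906954049 73084440
38627172925615 3112666297884
1645131293994988801 132568457553795120
70066141772619400108975 5646090604103467862916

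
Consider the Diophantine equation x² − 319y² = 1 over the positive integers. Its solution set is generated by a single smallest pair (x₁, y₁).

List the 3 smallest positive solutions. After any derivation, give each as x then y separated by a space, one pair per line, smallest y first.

√319 → a₀=17, period (1,6,5,1,4,…,6,1,34); ℓ=14 even so k=13
i=0: a=17 ⇒ p=17, q=1
i=1: a=1 ⇒ p=18, q=1
i=2: a=6 ⇒ p=125, q=7
…
i=4: a=1 ⇒ p=768, q=43
i=5: a=4 ⇒ p=3715, q=208
…
i=7: a=1 ⇒ p=15628, q=875
i=8: a=3 ⇒ p=58797, q=3292
i=9: a=4 ⇒ p=250816, q=14043
i=10: a=1 ⇒ p=309613, q=17335
i=11: a=5 ⇒ p=1798881, q=100718
i=12: a=6 ⇒ p=11102899, q=621643
i=13: a=1 ⇒ p=12901780, q=722361
→ (12901780, 722361).  Check: 12901780²=166455927168400, 319·722361²=166455927168399, difference 1.
n=2: (12901780,722361)∘(12901780,722361) = (12901780·12901780+319·722361·722361, 12901780·722361+722361·12901780) = (332911854336799,18639485405160)
n=3: (332911854336799,18639485405160)∘(12901780,722361) = (12901780·332911854336799+319·722361·18639485405160, 12901780·18639485405160+722361·332911854336799) = (8590311008090840302660,480965080021169647239)

12901780 722361
332911854336799 18639485405160
8590311008090840302660 480965080021169647239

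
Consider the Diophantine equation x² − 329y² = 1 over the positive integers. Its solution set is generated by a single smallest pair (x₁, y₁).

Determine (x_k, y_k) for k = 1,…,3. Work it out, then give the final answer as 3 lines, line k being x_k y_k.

2376415 131016
11294696504449 622696775280
53681772387237964255 2959571914453911384

[18; 7,4,2,1,1,4,1,1,2,4,7,36] for √329; ℓ=12 ⇒ convergent index 11
step 0: (18, 1)  from 18·(1,0) + (0,1)
…
step 4: (1705, 94)  from 1·(1179,65) + (526,29)
…
step 7: (16125, 889)  from 1·(13241,730) + (2884,159)
…
step 9: (74857, 4127)  from 2·(29366,1619) + (16125,889)
step 10: (328794, 18127)  from 4·(74857,4127) + (29366,1619)
step 11: (2376415, 131016)  from 7·(328794,18127) + (74857,4127)
→ (2376415, 131016).  Check: 2376415²=5647348252225, 329·131016²=5647348252224, difference 1.
(2376415+131016√329)^2 = 11294696504449 + 622696775280√329
(2376415+131016√329)^3 = 53681772387237964255 + 2959571914453911384√329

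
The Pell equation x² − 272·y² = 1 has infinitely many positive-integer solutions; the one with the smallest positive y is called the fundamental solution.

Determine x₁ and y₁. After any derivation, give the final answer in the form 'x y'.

√272 → a₀=16, period (2,32); ℓ=2 even so k=1
a_0=16:  p_0=16·1+0=16,  q_0=16·0+1=1
a_1=2:  p_1=2·16+1=33,  q_1=2·1+0=2
fundamental: x₁=33, y₁=2  (since 1089 − 272·4 = 1)

33 2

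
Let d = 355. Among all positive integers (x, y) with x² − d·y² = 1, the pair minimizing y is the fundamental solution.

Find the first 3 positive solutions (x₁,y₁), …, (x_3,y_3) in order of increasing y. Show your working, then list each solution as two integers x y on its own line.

954809 50676
1823320452961 96771801768
3481845556741524089 184797174548553948

√355 → a₀=18, period (1,5,3,3,1,6,1,3,3,5,1,36); ℓ=12 even so k=11
i=0: a=18 ⇒ p=18, q=1
i=1: a=1 ⇒ p=19, q=1
i=2: a=5 ⇒ p=113, q=6
i=3: a=3 ⇒ p=358, q=19
i=4: a=3 ⇒ p=1187, q=63
…
i=7: a=1 ⇒ p=12002, q=637
i=8: a=3 ⇒ p=46463, q=2466
i=9: a=3 ⇒ p=151391, q=8035
i=10: a=5 ⇒ p=803418, q=42641
i=11: a=1 ⇒ p=954809, q=50676
→ (954809, 50676).  Check: 954809²=911660226481, 355·50676²=911660226480, difference 1.
(954809+50676√355)^2 = 1823320452961 + 96771801768√355
(954809+50676√355)^3 = 3481845556741524089 + 184797174548553948√355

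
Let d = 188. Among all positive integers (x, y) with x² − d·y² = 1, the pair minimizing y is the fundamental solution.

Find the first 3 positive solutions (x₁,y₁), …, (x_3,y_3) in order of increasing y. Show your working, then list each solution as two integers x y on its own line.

4607 336
42448897 3095904
391124132351 28525659120

√188 → a₀=13, period (1,2,2,6,2,2,1,26); ℓ=8 even so k=7
step 0: (13, 1)  from 13·(1,0) + (0,1)
step 1: (14, 1)  from 1·(13,1) + (1,0)
…
step 5: (1330, 97)  from 2·(617,45) + (96,7)
step 6: (3277, 239)  from 2·(1330,97) + (617,45)
step 7: (4607, 336)  from 1·(3277,239) + (1330,97)
(x₁, y₁) = (4607, 336);  4607² − 188·336² = 1 ✓
n=2: (4607,336)∘(4607,336) = (4607·4607+188·336·336, 4607·336+336·4607) = (42448897,3095904)
n=3: (42448897,3095904)∘(4607,336) = (4607·42448897+188·336·3095904, 4607·3095904+336·42448897) = (391124132351,28525659120)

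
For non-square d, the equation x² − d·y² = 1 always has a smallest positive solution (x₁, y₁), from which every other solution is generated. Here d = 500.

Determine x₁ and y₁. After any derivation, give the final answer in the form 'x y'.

930249 41602

[22; 2,1,3,2,1,…,1,2,44] for √500; ℓ=14 ⇒ convergent index 13
k=0  a_k=22  p_k/q_k = 22/1
…
k=2  a_k=1  p_k/q_k = 67/3
k=3  a_k=3  p_k/q_k = 246/11
k=4  a_k=2  p_k/q_k = 559/25
k=5  a_k=1  p_k/q_k = 805/36
k=6  a_k=1  p_k/q_k = 1364/61
k=7  a_k=10  p_k/q_k = 14445/646
k=8  a_k=1  p_k/q_k = 15809/707
k=9  a_k=1  p_k/q_k = 30254/1353
…
k=12  a_k=1  p_k/q_k = 335522/15005
k=13  a_k=2  p_k/q_k = 930249/41602
fundamental: x₁=930249, y₁=41602  (since 865363202001 − 500·1730726404 = 1)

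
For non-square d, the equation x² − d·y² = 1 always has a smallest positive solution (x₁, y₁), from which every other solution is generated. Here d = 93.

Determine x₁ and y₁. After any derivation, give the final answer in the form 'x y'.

[9; 1,1,1,4,6,4,1,1,1,18] for √93; ℓ=10 ⇒ convergent index 9
a_0=9:  p_0=9·1+0=9,  q_0=9·0+1=1
a_1=1:  p_1=1·9+1=10,  q_1=1·1+0=1
a_2=1:  p_2=1·10+9=19,  q_2=1·1+1=2
a_3=1:  p_3=1·19+10=29,  q_3=1·2+1=3
a_4=4:  p_4=4·29+19=135,  q_4=4·3+2=14
a_5=6:  p_5=6·135+29=839,  q_5=6·14+3=87
a_6=4:  p_6=4·839+135=3491,  q_6=4·87+14=362
a_7=1:  p_7=1·3491+839=4330,  q_7=1·362+87=449
a_8=1:  p_8=1·4330+3491=7821,  q_8=1·449+362=811
a_9=1:  p_9=1·7821+4330=12151,  q_9=1·811+449=1260
fundamental: x₁=12151, y₁=1260  (since 147646801 − 93·1587600 = 1)

12151 1260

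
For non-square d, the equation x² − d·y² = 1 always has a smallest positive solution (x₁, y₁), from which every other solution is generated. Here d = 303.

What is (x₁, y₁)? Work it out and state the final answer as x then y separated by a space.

2524 145

d=303: √d = [17; 2,2,5,2,2,34] (ℓ=6, even), read p_5/q_5
a_0=17:  p_0=17·1+0=17,  q_0=17·0+1=1
…
a_2=2:  p_2=2·35+17=87,  q_2=2·2+1=5
a_3=5:  p_3=5·87+35=470,  q_3=5·5+2=27
a_4=2:  p_4=2·470+87=1027,  q_4=2·27+5=59
a_5=2:  p_5=2·1027+470=2524,  q_5=2·59+27=145
(x₁, y₁) = (2524, 145);  2524² − 303·145² = 1 ✓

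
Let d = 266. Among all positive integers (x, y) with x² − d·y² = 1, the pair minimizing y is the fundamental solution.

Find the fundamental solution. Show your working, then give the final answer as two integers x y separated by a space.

d=266: √d = [16; 3,4,3,32] (ℓ=4, even), read p_3/q_3
step 0: (16, 1)  from 16·(1,0) + (0,1)
step 1: (49, 3)  from 3·(16,1) + (1,0)
step 2: (212, 13)  from 4·(49,3) + (16,1)
step 3: (685, 42)  from 3·(212,13) + (49,3)
→ (685, 42).  Check: 685²=469225, 266·42²=469224, difference 1.

685 42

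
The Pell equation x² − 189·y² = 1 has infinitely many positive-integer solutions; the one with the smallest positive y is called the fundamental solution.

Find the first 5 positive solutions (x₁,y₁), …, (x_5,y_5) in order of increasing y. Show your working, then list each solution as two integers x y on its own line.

55 4
6049 440
665335 48396
73180801 5323120
8049222775 585494804

√189 = [13; 1,2,1,26, …], period ℓ=4 (even) → k=3
k=0  a_k=13  p_k/q_k = 13/1
k=1  a_k=1  p_k/q_k = 14/1
k=2  a_k=2  p_k/q_k = 41/3
k=3  a_k=1  p_k/q_k = 55/4
fundamental: x₁=55, y₁=4  (since 3025 − 189·16 = 1)
n=2: (55,4)∘(55,4) = (55·55+189·4·4, 55·4+4·55) = (6049,440)
n=3: (6049,440)∘(55,4) = (55·6049+189·4·440, 55·440+4·6049) = (665335,48396)
n=4: (665335,48396)∘(55,4) = (55·665335+189·4·48396, 55·48396+4·665335) = (73180801,5323120)
n=5: (73180801,5323120)∘(55,4) = (55·73180801+189·4·5323120, 55·5323120+4·73180801) = (8049222775,585494804)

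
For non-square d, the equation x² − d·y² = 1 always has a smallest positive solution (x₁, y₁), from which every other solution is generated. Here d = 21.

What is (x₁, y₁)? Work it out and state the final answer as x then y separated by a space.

55 12

√21 → a₀=4, period (1,1,2,1,1,8); ℓ=6 even so k=5
a_0=4:  p_0=4·1+0=4,  q_0=4·0+1=1
a_1=1:  p_1=1·4+1=5,  q_1=1·1+0=1
a_2=1:  p_2=1·5+4=9,  q_2=1·1+1=2
…
a_4=1:  p_4=1·23+9=32,  q_4=1·5+2=7
a_5=1:  p_5=1·32+23=55,  q_5=1·7+5=12
→ (55, 12).  Check: 55²=3025, 21·12²=3024, difference 1.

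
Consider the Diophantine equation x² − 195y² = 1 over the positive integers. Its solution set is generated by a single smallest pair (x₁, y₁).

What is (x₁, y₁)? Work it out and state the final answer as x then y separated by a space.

14 1

√195 = [13; 1,26, …], period ℓ=2 (even) → k=1
step 0: (13, 1)  from 13·(1,0) + (0,1)
step 1: (14, 1)  from 1·(13,1) + (1,0)
fundamental: x₁=14, y₁=1  (since 196 − 195·1 = 1)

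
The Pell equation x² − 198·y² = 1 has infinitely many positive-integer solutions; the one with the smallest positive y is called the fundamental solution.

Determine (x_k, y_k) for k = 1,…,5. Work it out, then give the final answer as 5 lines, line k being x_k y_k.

d=198: √d = [14; 14,28] (ℓ=2, even), read p_1/q_1
a_0=14:  p_0=14·1+0=14,  q_0=14·0+1=1
a_1=14:  p_1=14·14+1=197,  q_1=14·1+0=14
fundamental: x₁=197, y₁=14  (since 38809 − 198·196 = 1)
k=2:  x_2 = 197·197+198·14·14 = 77617,  y_2 = 197·14+14·197 = 5516
k=3:  x_3 = 197·77617+198·14·5516 = 30580901,  y_3 = 197·5516+14·77617 = 2173290
k=4:  x_4 = 197·30580901+198·14·2173290 = 12048797377,  y_4 = 197·2173290+14·30580901 = 856270744
k=5:  x_5 = 197·12048797377+198·14·856270744 = 4747195585637,  y_5 = 197·856270744+14·12048797377 = 337368499846

197 14
77617 5516
30580901 2173290
12048797377 856270744
4747195585637 337368499846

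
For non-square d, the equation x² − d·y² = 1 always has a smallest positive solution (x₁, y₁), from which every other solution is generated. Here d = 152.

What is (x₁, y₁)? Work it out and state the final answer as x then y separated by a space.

37 3

√152 = [12; 3,24, …], period ℓ=2 (even) → k=1
step 0: (12, 1)  from 12·(1,0) + (0,1)
step 1: (37, 3)  from 3·(12,1) + (1,0)
(x₁, y₁) = (37, 3);  37² − 152·3² = 1 ✓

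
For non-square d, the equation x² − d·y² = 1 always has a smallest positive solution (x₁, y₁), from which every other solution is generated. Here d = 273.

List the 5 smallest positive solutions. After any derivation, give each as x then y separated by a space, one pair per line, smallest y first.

727 44
1057057 63976
1536960151 93021060
2234739002497 135252557264
3249308972670487 196657125240796

√273 = [16; 1,1,10,1,1,32, …], period ℓ=6 (even) → k=5
i=0: a=16 ⇒ p=16, q=1
i=1: a=1 ⇒ p=17, q=1
…
i=3: a=10 ⇒ p=347, q=21
i=4: a=1 ⇒ p=380, q=23
i=5: a=1 ⇒ p=727, q=44
→ (727, 44).  Check: 727²=528529, 273·44²=528528, difference 1.
(x_2, y_2) = (727·727 + 273·44·44, 727·44 + 44·727) = (1057057, 63976)
(x_3, y_3) = (727·1057057 + 273·44·63976, 727·63976 + 44·1057057) = (1536960151, 93021060)
(x_4, y_4) = (727·1536960151 + 273·44·93021060, 727·93021060 + 44·1536960151) = (2234739002497, 135252557264)
(x_5, y_5) = (727·2234739002497 + 273·44·135252557264, 727·135252557264 + 44·2234739002497) = (3249308972670487, 196657125240796)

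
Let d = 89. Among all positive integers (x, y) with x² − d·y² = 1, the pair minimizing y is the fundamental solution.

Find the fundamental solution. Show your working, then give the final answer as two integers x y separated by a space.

d=89: √d = [9; 2,3,3,2,18] (ℓ=5, odd), read p_9/q_9
k=0  a_k=9  p_k/q_k = 9/1
k=1  a_k=2  p_k/q_k = 19/2
k=2  a_k=3  p_k/q_k = 66/7
…
k=4  a_k=2  p_k/q_k = 500/53
k=5  a_k=18  p_k/q_k = 9217/977
…
k=7  a_k=3  p_k/q_k = 66019/6998
k=8  a_k=3  p_k/q_k = 216991/23001
k=9  a_k=2  p_k/q_k = 500001/53000
→ (500001, 53000).  Check: 500001²=250001000001, 89·53000²=250001000000, difference 1.

500001 53000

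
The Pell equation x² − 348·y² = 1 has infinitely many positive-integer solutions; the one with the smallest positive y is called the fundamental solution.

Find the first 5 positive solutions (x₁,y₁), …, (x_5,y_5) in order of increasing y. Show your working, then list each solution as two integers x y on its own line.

[18; 1,1,1,8,1,1,1,36] for √348; ℓ=8 ⇒ convergent index 7
step 0: (18, 1)  from 18·(1,0) + (0,1)
step 1: (19, 1)  from 1·(18,1) + (1,0)
…
step 3: (56, 3)  from 1·(37,2) + (19,1)
…
step 6: (1026, 55)  from 1·(541,29) + (485,26)
step 7: (1567, 84)  from 1·(1026,55) + (541,29)
→ (1567, 84).  Check: 1567²=2455489, 348·84²=2455488, difference 1.
n=2: (1567,84)∘(1567,84) = (1567·1567+348·84·84, 1567·84+84·1567) = (4910977,263256)
n=3: (4910977,263256)∘(1567,84) = (1567·4910977+348·84·263256, 1567·263256+84·4910977) = (15391000351,825044220)
n=4: (15391000351,825044220)∘(1567,84) = (1567·15391000351+348·84·825044220, 1567·825044220+84·15391000351) = (48235390189057,2585688322224)
n=5: (48235390189057,2585688322224)∘(1567,84) = (1567·48235390189057+348·84·2585688322224, 1567·2585688322224+84·48235390189057) = (151169697461504287,8103546376805796)

1567 84
4910977 263256
15391000351 825044220
48235390189057 2585688322224
151169697461504287 8103546376805796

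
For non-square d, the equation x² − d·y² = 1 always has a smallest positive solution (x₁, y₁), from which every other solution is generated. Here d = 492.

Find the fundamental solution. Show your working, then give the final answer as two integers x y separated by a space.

d=492: √d = [22; 5,1,1,10,1,1,5,44] (ℓ=8, even), read p_7/q_7
a_0=22:  p_0=22·1+0=22,  q_0=22·0+1=1
…
a_4=10:  p_4=10·244+133=2573,  q_4=10·11+6=116
a_5=1:  p_5=1·2573+244=2817,  q_5=1·116+11=127
a_6=1:  p_6=1·2817+2573=5390,  q_6=1·127+116=243
a_7=5:  p_7=5·5390+2817=29767,  q_7=5·243+127=1342
→ (29767, 1342).  Check: 29767²=886074289, 492·1342²=886074288, difference 1.

29767 1342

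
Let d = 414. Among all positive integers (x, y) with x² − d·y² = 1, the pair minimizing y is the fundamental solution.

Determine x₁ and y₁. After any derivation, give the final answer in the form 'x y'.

24335 1196

√414 → a₀=20, period (2,1,7,2,7,1,2,40); ℓ=8 even so k=7
a_0=20:  p_0=20·1+0=20,  q_0=20·0+1=1
a_1=2:  p_1=2·20+1=41,  q_1=2·1+0=2
a_2=1:  p_2=1·41+20=61,  q_2=1·2+1=3
…
a_6=1:  p_6=1·7447+997=8444,  q_6=1·366+49=415
a_7=2:  p_7=2·8444+7447=24335,  q_7=2·415+366=1196
→ (24335, 1196).  Check: 24335²=592192225, 414·1196²=592192224, difference 1.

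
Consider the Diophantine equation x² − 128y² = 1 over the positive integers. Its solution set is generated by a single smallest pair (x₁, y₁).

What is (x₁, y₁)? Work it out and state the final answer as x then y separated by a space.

577 51

√128 → a₀=11, period (3,5,3,22); ℓ=4 even so k=3
a_0=11:  p_0=11·1+0=11,  q_0=11·0+1=1
…
a_2=5:  p_2=5·34+11=181,  q_2=5·3+1=16
a_3=3:  p_3=3·181+34=577,  q_3=3·16+3=51
→ (577, 51).  Check: 577²=332929, 128·51²=332928, difference 1.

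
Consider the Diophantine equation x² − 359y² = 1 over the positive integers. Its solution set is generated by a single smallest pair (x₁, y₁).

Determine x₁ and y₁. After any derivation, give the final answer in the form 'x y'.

360 19

[18; 1,17,1,36] for √359; ℓ=4 ⇒ convergent index 3
k=0  a_k=18  p_k/q_k = 18/1
k=1  a_k=1  p_k/q_k = 19/1
k=2  a_k=17  p_k/q_k = 341/18
k=3  a_k=1  p_k/q_k = 360/19
(x₁, y₁) = (360, 19);  360² − 359·19² = 1 ✓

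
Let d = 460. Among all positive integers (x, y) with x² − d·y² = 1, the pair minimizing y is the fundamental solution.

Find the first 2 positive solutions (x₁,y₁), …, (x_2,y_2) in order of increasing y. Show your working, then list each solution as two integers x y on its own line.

2535751 118230
12860066268001 599603681460

d=460: √d = [21; 2,4,3,1,2,10,2,1,3,4,2,42] (ℓ=12, even), read p_11/q_11
k=0  a_k=21  p_k/q_k = 21/1
k=1  a_k=2  p_k/q_k = 43/2
…
k=3  a_k=3  p_k/q_k = 622/29
…
k=5  a_k=2  p_k/q_k = 2252/105
k=6  a_k=10  p_k/q_k = 23335/1088
k=7  a_k=2  p_k/q_k = 48922/2281
…
k=10  a_k=4  p_k/q_k = 1135029/52921
k=11  a_k=2  p_k/q_k = 2535751/118230
(x₁, y₁) = (2535751, 118230);  2535751² − 460·118230² = 1 ✓
n=2: (2535751,118230)∘(2535751,118230) = (2535751·2535751+460·118230·118230, 2535751·118230+118230·2535751) = (12860066268001,599603681460)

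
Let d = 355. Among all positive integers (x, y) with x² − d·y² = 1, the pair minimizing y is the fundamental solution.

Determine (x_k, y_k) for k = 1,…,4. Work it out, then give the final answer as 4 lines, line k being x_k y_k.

954809 50676
1823320452961 96771801768
3481845556741524089 184797174548553948
6648994948371812427335041 352892010866963721270096

√355 = [18; 1,5,3,3,1,6,1,3,3,5,1,36, …], period ℓ=12 (even) → k=11
a_0=18:  p_0=18·1+0=18,  q_0=18·0+1=1
…
a_3=3:  p_3=3·113+19=358,  q_3=3·6+1=19
a_4=3:  p_4=3·358+113=1187,  q_4=3·19+6=63
a_5=1:  p_5=1·1187+358=1545,  q_5=1·63+19=82
a_6=6:  p_6=6·1545+1187=10457,  q_6=6·82+63=555
…
a_9=3:  p_9=3·46463+12002=151391,  q_9=3·2466+637=8035
a_10=5:  p_10=5·151391+46463=803418,  q_10=5·8035+2466=42641
a_11=1:  p_11=1·803418+151391=954809,  q_11=1·42641+8035=50676
→ (954809, 50676).  Check: 954809²=911660226481, 355·50676²=911660226480, difference 1.
(954809+50676√355)^2 = 1823320452961 + 96771801768√355
(954809+50676√355)^3 = 3481845556741524089 + 184797174548553948√355
(954809+50676√355)^4 = 6648994948371812427335041 + 352892010866963721270096√355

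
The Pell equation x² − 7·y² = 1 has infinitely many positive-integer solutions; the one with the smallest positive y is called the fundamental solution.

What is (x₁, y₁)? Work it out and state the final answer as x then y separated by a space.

d=7: √d = [2; 1,1,1,4] (ℓ=4, even), read p_3/q_3
step 0: (2, 1)  from 2·(1,0) + (0,1)
…
step 2: (5, 2)  from 1·(3,1) + (2,1)
step 3: (8, 3)  from 1·(5,2) + (3,1)
fundamental: x₁=8, y₁=3  (since 64 − 7·9 = 1)

8 3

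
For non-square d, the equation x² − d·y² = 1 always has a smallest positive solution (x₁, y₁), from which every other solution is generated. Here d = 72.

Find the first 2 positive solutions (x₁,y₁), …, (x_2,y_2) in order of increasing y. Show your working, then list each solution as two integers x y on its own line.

√72 → a₀=8, period (2,16); ℓ=2 even so k=1
i=0: a=8 ⇒ p=8, q=1
i=1: a=2 ⇒ p=17, q=2
→ (17, 2).  Check: 17²=289, 72·2²=288, difference 1.
(x_2, y_2) = (17·17 + 72·2·2, 17·2 + 2·17) = (577, 68)

17 2
577 68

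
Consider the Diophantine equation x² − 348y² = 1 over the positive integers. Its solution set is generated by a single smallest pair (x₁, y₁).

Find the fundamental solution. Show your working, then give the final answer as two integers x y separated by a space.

1567 84

√348 = [18; 1,1,1,8,1,1,1,36, …], period ℓ=8 (even) → k=7
k=0  a_k=18  p_k/q_k = 18/1
k=1  a_k=1  p_k/q_k = 19/1
k=2  a_k=1  p_k/q_k = 37/2
k=3  a_k=1  p_k/q_k = 56/3
k=4  a_k=8  p_k/q_k = 485/26
k=5  a_k=1  p_k/q_k = 541/29
k=6  a_k=1  p_k/q_k = 1026/55
k=7  a_k=1  p_k/q_k = 1567/84
(x₁, y₁) = (1567, 84);  1567² − 348·84² = 1 ✓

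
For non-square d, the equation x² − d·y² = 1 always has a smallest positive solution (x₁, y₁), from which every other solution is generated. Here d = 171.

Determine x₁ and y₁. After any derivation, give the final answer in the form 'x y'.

170 13

√171 = [13; 13,26, …], period ℓ=2 (even) → k=1
step 0: (13, 1)  from 13·(1,0) + (0,1)
step 1: (170, 13)  from 13·(13,1) + (1,0)
fundamental: x₁=170, y₁=13  (since 28900 − 171·169 = 1)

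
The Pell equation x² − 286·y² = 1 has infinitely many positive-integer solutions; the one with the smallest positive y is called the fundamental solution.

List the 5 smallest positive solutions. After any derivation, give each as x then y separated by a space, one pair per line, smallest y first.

561835 33222
631317134449 37330564740
709392124465745995 41947235681362578
797122648497793485067201 47134850318039357456520
895702806436806213240996001675 52964017256829337557486465822

√286 → a₀=16, period (1,10,3,3,2,3,3,10,1,32); ℓ=10 even so k=9
i=0: a=16 ⇒ p=16, q=1
…
i=5: a=2 ⇒ p=4397, q=260
…
i=7: a=3 ⇒ p=49703, q=2939
i=8: a=10 ⇒ p=512132, q=30283
i=9: a=1 ⇒ p=561835, q=33222
fundamental: x₁=561835, y₁=33222  (since 315658567225 − 286·1103701284 = 1)
(x_2, y_2) = (561835·561835 + 286·33222·33222, 561835·33222 + 33222·561835) = (631317134449, 37330564740)
(x_3, y_3) = (561835·631317134449 + 286·33222·37330564740, 561835·37330564740 + 33222·631317134449) = (709392124465745995, 41947235681362578)
(x_4, y_4) = (561835·709392124465745995 + 286·33222·41947235681362578, 561835·41947235681362578 + 33222·709392124465745995) = (797122648497793485067201, 47134850318039357456520)
(x_5, y_5) = (561835·797122648497793485067201 + 286·33222·47134850318039357456520, 561835·47134850318039357456520 + 33222·797122648497793485067201) = (895702806436806213240996001675, 52964017256829337557486465822)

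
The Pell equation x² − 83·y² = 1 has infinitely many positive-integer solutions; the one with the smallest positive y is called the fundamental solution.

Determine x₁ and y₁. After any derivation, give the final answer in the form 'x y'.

82 9

d=83: √d = [9; 9,18] (ℓ=2, even), read p_1/q_1
k=0  a_k=9  p_k/q_k = 9/1
k=1  a_k=9  p_k/q_k = 82/9
→ (82, 9).  Check: 82²=6724, 83·9²=6723, difference 1.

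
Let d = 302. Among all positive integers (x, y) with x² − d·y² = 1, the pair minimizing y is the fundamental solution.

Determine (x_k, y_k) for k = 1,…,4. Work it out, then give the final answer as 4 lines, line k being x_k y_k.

4276623 246092
36579008568257 2104885414632
312869258720405635599 18003602753159249380
2676047735673238042056036097 153989243234046232237072848

√302 = [17; 2,1,1,1,4,…,1,2,34, …], period ℓ=16 (even) → k=15
step 0: (17, 1)  from 17·(1,0) + (0,1)
step 1: (35, 2)  from 2·(17,1) + (1,0)
…
step 13: (1042237, 59974)  from 1·(574956,33085) + (467281,26889)
step 14: (1617193, 93059)  from 1·(1042237,59974) + (574956,33085)
step 15: (4276623, 246092)  from 2·(1617193,93059) + (1042237,59974)
→ (4276623, 246092).  Check: 4276623²=18289504284129, 302·246092²=18289504284128, difference 1.
(x_2, y_2) = (4276623·4276623 + 302·246092·246092, 4276623·246092 + 246092·4276623) = (36579008568257, 2104885414632)
(x_3, y_3) = (4276623·36579008568257 + 302·246092·2104885414632, 4276623·2104885414632 + 246092·36579008568257) = (312869258720405635599, 18003602753159249380)
(x_4, y_4) = (4276623·312869258720405635599 + 302·246092·18003602753159249380, 4276623·18003602753159249380 + 246092·312869258720405635599) = (2676047735673238042056036097, 153989243234046232237072848)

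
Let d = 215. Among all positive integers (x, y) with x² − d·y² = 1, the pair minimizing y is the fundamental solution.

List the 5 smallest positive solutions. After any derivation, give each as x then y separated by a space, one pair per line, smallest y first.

44 3
3871 264
340604 23229
29969281 2043888
2636956124 179838915

[14; 1,1,1,28] for √215; ℓ=4 ⇒ convergent index 3
k=0  a_k=14  p_k/q_k = 14/1
k=1  a_k=1  p_k/q_k = 15/1
k=2  a_k=1  p_k/q_k = 29/2
k=3  a_k=1  p_k/q_k = 44/3
→ (44, 3).  Check: 44²=1936, 215·3²=1935, difference 1.
(x_2, y_2) = (44·44 + 215·3·3, 44·3 + 3·44) = (3871, 264)
(x_3, y_3) = (44·3871 + 215·3·264, 44·264 + 3·3871) = (340604, 23229)
(x_4, y_4) = (44·340604 + 215·3·23229, 44·23229 + 3·340604) = (29969281, 2043888)
(x_5, y_5) = (44·29969281 + 215·3·2043888, 44·2043888 + 3·29969281) = (2636956124, 179838915)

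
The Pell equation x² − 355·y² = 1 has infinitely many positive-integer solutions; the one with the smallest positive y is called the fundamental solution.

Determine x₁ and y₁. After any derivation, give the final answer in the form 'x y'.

[18; 1,5,3,3,1,6,1,3,3,5,1,36] for √355; ℓ=12 ⇒ convergent index 11
step 0: (18, 1)  from 18·(1,0) + (0,1)
…
step 2: (113, 6)  from 5·(19,1) + (18,1)
…
step 4: (1187, 63)  from 3·(358,19) + (113,6)
step 5: (1545, 82)  from 1·(1187,63) + (358,19)
…
step 7: (12002, 637)  from 1·(10457,555) + (1545,82)
step 8: (46463, 2466)  from 3·(12002,637) + (10457,555)
…
step 10: (803418, 42641)  from 5·(151391,8035) + (46463,2466)
step 11: (954809, 50676)  from 1·(803418,42641) + (151391,8035)
(x₁, y₁) = (954809, 50676);  954809² − 355·50676² = 1 ✓

954809 50676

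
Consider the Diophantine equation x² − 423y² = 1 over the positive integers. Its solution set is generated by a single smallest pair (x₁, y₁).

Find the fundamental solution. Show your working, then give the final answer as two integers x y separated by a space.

4607 224

[20; 1,1,3,4,3,1,1,40] for √423; ℓ=8 ⇒ convergent index 7
step 0: (20, 1)  from 20·(1,0) + (0,1)
…
step 2: (41, 2)  from 1·(21,1) + (20,1)
step 3: (144, 7)  from 3·(41,2) + (21,1)
…
step 6: (2612, 127)  from 1·(1995,97) + (617,30)
step 7: (4607, 224)  from 1·(2612,127) + (1995,97)
fundamental: x₁=4607, y₁=224  (since 21224449 − 423·50176 = 1)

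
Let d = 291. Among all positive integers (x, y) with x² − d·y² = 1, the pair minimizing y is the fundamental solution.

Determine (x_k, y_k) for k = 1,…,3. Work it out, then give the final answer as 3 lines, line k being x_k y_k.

[17; 17,34] for √291; ℓ=2 ⇒ convergent index 1
k=0  a_k=17  p_k/q_k = 17/1
k=1  a_k=17  p_k/q_k = 290/17
→ (290, 17).  Check: 290²=84100, 291·17²=84099, difference 1.
n=2: (290,17)∘(290,17) = (290·290+291·17·17, 290·17+17·290) = (168199,9860)
n=3: (168199,9860)∘(290,17) = (290·168199+291·17·9860, 290·9860+17·168199) = (97555130,5718783)

290 17
168199 9860
97555130 5718783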